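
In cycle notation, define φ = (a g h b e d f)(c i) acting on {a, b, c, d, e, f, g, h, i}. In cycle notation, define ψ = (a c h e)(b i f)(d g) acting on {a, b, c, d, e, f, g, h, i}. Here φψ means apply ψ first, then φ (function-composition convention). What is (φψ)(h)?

ψ(h) = e, then φ(e) = d; composing gives (φψ)(h) = d.

d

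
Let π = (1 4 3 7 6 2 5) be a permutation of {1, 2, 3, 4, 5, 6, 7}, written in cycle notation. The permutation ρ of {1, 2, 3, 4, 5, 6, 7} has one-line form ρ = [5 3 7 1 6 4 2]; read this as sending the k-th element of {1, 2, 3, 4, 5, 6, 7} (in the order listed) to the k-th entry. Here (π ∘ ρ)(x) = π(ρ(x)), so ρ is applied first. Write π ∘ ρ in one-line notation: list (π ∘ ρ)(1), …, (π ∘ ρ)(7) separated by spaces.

1 7 6 4 2 3 5

Chase each element through ρ then π: 1 → 5 → 1; 2 → 3 → 7; 3 → 7 → 6; 4 → 1 → 4; 5 → 6 → 2; 6 → 4 → 3; 7 → 2 → 5.
So π ∘ ρ in one-line form is 1 7 6 4 2 3 5.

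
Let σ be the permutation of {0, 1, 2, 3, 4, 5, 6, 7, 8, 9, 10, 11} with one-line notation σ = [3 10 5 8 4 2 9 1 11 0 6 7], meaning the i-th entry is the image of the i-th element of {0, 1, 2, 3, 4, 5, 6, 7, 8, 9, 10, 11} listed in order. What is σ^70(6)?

1

Tracing 6 → 9 → … returns to 6 after 9 steps, so 6 lies in a 9-cycle (0, 3, 8, 11, 7, 1, 10, 6, 9).
On a 9-cycle, σ^9 is the identity, so σ^70 = σ^7 there (70 ≡ 7 mod 9).
Stepping 7 places around the cycle: 6 → 9 → 0 → 3 → 8 → 11 → 7 → 1.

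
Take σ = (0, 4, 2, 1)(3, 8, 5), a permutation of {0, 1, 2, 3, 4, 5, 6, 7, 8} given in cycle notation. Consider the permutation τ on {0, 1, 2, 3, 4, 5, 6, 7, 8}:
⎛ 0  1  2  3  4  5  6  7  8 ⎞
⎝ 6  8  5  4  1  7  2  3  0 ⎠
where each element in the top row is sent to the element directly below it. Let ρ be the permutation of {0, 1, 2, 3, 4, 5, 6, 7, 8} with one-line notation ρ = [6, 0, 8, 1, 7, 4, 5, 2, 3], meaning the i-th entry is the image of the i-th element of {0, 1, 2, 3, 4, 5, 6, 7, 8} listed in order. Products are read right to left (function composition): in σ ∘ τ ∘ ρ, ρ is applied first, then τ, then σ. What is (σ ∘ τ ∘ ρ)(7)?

3

Chase 7: ρ(7) = 2; τ(2) = 5; σ(5) = 3. Hence (σ ∘ τ ∘ ρ)(7) = 3.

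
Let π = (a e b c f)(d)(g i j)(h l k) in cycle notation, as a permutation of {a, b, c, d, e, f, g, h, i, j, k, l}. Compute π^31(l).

l lies in the 3-cycle (h l k).
Since the cycle has length 3, π^31 acts on it the same as π^1 (31 mod 3 = 1).
Advancing 1 step from l: l → k.

k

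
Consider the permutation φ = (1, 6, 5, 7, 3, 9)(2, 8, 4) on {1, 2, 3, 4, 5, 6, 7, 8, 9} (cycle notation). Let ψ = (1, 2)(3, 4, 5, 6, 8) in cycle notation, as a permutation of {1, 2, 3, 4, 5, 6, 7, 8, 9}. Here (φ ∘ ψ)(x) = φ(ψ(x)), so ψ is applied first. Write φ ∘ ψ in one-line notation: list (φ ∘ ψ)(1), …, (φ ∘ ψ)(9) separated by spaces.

8 6 2 7 5 4 3 9 1

(φ ∘ ψ)(x) = φ(ψ(x)). Computing each image: φ(ψ(1)) = φ(2) = 8, φ(ψ(2)) = φ(1) = 6, φ(ψ(3)) = φ(4) = 2, φ(ψ(4)) = φ(5) = 7, φ(ψ(5)) = φ(6) = 5, φ(ψ(6)) = φ(8) = 4, φ(ψ(7)) = φ(7) = 3, φ(ψ(8)) = φ(3) = 9, φ(ψ(9)) = φ(9) = 1.
Hence φ ∘ ψ = [8 6 2 7 5 4 3 9 1].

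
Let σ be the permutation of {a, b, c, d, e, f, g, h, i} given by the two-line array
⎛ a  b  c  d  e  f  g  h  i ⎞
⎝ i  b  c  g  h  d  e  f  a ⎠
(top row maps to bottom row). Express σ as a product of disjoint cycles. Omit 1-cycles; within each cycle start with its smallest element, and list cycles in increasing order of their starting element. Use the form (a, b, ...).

(a, i)(d, g, e, h, f)

Start at a and follow images: a → i → a, giving the cycle (a, i).
Repeating from the next unused element and collecting all non-trivial cycles gives (a, i)(d, g, e, h, f).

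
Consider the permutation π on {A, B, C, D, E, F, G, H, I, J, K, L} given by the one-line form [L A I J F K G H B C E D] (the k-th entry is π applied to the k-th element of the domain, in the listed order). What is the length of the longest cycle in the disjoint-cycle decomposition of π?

Decomposing into disjoint cycles gives (A, L, D, J, C, I, B)(E, F, K); the longest has length 7.

7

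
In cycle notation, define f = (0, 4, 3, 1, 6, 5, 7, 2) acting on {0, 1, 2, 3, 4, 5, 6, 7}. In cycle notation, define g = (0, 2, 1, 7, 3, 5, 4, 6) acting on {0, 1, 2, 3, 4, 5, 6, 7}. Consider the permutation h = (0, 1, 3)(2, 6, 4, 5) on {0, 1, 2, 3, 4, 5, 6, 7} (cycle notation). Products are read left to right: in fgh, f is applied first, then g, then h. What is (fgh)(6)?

5

Apply the permutations in order: f(6) = 5, then g(5) = 4, then h(4) = 5. So (fgh)(6) = 5.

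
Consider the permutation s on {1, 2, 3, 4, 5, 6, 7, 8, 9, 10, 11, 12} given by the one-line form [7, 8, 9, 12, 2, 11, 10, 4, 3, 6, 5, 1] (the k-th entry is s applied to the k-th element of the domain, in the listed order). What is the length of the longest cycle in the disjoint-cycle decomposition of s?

10

Decomposing into disjoint cycles gives (1, 7, 10, 6, 11, 5, 2, 8, 4, 12)(3, 9); the longest has length 10.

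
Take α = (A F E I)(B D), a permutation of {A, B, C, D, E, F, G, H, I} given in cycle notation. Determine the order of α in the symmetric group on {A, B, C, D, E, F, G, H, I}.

The cycle type of α is (4, 2, 1, 1, 1).
Since disjoint cycles commute, ord(α) = lcm(4, 2) = 4.

4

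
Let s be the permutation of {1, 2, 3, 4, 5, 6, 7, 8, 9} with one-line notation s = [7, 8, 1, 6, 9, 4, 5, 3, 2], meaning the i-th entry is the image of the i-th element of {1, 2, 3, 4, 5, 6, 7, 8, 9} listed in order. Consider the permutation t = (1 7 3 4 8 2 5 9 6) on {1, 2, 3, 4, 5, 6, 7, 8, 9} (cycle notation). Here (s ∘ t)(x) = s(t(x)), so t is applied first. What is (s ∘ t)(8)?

First apply t: t(8) = 2, then s(2) = 8. Thus (s ∘ t)(8) = 8.

8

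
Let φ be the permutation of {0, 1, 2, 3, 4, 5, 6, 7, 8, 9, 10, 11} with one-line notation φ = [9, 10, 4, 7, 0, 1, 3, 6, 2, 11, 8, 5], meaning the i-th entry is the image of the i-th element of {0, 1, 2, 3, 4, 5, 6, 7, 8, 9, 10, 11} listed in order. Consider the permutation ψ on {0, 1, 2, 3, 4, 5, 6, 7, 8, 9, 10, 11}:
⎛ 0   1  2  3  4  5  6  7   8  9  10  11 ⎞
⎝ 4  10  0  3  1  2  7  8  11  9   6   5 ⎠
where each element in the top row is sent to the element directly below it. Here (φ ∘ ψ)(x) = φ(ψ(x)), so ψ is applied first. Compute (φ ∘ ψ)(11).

1

ψ(11) = 5, then φ(5) = 1; composing gives (φ ∘ ψ)(11) = 1.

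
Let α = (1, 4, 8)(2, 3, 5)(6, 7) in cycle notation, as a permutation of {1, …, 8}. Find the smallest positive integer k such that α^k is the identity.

6

The cycle type of α is (3, 3, 2).
The order is lcm(3, 3, 2) = 6.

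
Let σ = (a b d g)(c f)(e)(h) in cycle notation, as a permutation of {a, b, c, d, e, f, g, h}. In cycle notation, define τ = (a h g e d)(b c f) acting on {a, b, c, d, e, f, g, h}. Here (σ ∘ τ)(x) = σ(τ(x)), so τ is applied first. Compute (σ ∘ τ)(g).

(σ ∘ τ)(g) = σ(τ(g)). τ(g) = e, then σ(e) = e. So (σ ∘ τ)(g) = e.

e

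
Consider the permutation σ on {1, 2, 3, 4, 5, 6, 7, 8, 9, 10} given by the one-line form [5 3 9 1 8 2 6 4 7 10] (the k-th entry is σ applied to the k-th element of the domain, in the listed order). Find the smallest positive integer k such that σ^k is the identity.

Decomposing into disjoint cycles gives cycle lengths 5, 4, 1.
Since disjoint cycles commute, ord(σ) = lcm(5, 4) = 20.

20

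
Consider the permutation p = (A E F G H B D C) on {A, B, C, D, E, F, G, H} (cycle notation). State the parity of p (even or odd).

The cycle lengths are 8.
A cycle is odd iff its length is even; p has 1 even-length cycle, so sgn(p) = (−1)^1 and p is odd.

odd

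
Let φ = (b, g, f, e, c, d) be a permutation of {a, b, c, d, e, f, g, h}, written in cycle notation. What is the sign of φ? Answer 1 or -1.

-1

The cycle lengths are 6, 1, 1.
A cycle is odd iff its length is even; φ has 1 even-length cycle, so sgn(φ) = (−1)^1 and φ is odd.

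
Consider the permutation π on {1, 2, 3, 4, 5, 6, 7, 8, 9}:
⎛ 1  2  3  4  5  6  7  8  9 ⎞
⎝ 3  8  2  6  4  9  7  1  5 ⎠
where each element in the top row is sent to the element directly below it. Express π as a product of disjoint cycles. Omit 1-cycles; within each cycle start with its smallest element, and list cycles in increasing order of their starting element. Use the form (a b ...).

Start at 1 and follow images: 1 → 3 → 2 → 8 → 1, giving the cycle (1 3 2 8).
Continuing from each remaining unvisited element yields (1 3 2 8)(4 6 9 5).

(1 3 2 8)(4 6 9 5)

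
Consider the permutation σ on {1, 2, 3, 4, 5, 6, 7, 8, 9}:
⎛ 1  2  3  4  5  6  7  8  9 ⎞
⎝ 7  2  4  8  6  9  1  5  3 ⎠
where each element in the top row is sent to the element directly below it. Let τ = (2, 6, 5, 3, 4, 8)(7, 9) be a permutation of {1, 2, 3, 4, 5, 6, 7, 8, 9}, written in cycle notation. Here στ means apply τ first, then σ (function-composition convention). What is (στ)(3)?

τ(3) = 4, then σ(4) = 8; composing gives (στ)(3) = 8.

8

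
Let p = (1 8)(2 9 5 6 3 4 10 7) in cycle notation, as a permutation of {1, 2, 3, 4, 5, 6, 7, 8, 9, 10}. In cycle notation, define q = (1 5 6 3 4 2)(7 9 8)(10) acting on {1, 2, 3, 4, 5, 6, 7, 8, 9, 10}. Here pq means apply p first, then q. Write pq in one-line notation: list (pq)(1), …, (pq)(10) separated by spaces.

(pq)(x) = q(p(x)). Computing each image: q(p(1)) = q(8) = 7, q(p(2)) = q(9) = 8, q(p(3)) = q(4) = 2, q(p(4)) = q(10) = 10, q(p(5)) = q(6) = 3, q(p(6)) = q(3) = 4, q(p(7)) = q(2) = 1, q(p(8)) = q(1) = 5, q(p(9)) = q(5) = 6, q(p(10)) = q(7) = 9.
Hence pq = [7 8 2 10 3 4 1 5 6 9].

7 8 2 10 3 4 1 5 6 9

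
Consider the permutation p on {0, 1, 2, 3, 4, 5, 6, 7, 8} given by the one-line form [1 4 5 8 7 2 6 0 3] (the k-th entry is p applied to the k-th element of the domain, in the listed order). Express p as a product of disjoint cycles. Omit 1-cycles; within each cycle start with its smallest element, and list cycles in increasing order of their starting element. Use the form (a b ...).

From 0: 0 → 1 → 4 → 7 → 0, closing the cycle (0 1 4 7).
Continuing from each remaining unvisited element yields (0 1 4 7)(2 5)(3 8).

(0 1 4 7)(2 5)(3 8)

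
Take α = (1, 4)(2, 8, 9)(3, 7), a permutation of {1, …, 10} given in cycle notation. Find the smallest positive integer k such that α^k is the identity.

6

The cycle type of α is (3, 2, 2, 1, 1, 1).
The order of α is the least common multiple of its cycle lengths: lcm(3, 2, 2) = 6.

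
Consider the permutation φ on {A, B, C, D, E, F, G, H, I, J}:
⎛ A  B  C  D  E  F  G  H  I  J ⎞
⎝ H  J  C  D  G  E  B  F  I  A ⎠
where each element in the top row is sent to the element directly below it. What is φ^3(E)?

Tracing E → G → … returns to E after 7 steps, so E lies in a 7-cycle (A H F E G B J).
Advancing 3 steps from E: E → G → B → J.

J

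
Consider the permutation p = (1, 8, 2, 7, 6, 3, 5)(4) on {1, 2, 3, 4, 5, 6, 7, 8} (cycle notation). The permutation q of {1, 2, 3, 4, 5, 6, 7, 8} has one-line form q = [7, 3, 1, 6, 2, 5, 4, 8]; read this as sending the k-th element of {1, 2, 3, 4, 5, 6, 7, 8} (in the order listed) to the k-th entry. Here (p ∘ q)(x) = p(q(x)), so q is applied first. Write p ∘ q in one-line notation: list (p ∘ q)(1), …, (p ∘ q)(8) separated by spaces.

6 5 8 3 7 1 4 2

Chase each element through q then p: 1 → 7 → 6; 2 → 3 → 5; 3 → 1 → 8; 4 → 6 → 3; 5 → 2 → 7; 6 → 5 → 1; 7 → 4 → 4; 8 → 8 → 2.
So p ∘ q in one-line form is 6 5 8 3 7 1 4 2.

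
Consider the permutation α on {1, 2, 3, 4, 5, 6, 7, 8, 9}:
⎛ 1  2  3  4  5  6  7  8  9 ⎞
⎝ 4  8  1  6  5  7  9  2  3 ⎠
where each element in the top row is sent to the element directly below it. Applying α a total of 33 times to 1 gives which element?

Tracing 1 → 4 → … returns to 1 after 6 steps, so 1 lies in a 6-cycle (1 4 6 7 9 3).
Powers repeat with period 6 on this cycle, and 33 mod 6 = 3, so α^33(1) = α^3(1).
Stepping 3 places around the cycle: 1 → 4 → 6 → 7.

7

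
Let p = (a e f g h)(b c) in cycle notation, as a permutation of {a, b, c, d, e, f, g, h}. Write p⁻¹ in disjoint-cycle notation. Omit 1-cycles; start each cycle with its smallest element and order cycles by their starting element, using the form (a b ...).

If p sends a → b within a cycle, p⁻¹ sends b → a; equivalently, reverse each cycle.
After reversing and putting each cycle's least element first, p⁻¹ = (a h g f e)(b c).

(a h g f e)(b c)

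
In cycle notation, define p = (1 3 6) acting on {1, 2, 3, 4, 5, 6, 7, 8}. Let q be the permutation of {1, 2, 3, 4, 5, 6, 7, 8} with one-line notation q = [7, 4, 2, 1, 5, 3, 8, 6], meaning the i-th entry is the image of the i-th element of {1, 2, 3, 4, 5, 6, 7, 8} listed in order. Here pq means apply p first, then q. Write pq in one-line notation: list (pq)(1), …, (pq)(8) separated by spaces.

(pq)(x) = q(p(x)). Computing each image: q(p(1)) = q(3) = 2, q(p(2)) = q(2) = 4, q(p(3)) = q(6) = 3, q(p(4)) = q(4) = 1, q(p(5)) = q(5) = 5, q(p(6)) = q(1) = 7, q(p(7)) = q(7) = 8, q(p(8)) = q(8) = 6.
Hence pq = [2 4 3 1 5 7 8 6].

2 4 3 1 5 7 8 6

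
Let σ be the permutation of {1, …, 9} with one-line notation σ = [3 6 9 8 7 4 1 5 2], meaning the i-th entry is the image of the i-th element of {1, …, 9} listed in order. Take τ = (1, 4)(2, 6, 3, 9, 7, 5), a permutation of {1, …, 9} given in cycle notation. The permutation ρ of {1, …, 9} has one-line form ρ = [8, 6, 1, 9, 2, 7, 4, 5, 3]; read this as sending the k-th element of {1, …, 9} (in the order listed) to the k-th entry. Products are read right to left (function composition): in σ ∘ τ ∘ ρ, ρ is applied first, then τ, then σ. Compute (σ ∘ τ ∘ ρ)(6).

Apply the permutations in order: ρ(6) = 7, then τ(7) = 5, then σ(5) = 7. So (σ ∘ τ ∘ ρ)(6) = 7.

7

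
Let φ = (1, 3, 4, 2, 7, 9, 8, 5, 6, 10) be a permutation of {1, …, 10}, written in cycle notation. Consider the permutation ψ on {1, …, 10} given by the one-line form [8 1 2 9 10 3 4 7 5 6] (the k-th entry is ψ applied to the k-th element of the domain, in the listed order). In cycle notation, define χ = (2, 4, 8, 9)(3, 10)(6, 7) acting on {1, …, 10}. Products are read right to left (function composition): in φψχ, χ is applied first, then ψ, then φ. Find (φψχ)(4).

9

(φψχ)(4) = φ(ψ(χ(4))). χ(4) = 8, then ψ(8) = 7, then φ(7) = 9, so the result is 9.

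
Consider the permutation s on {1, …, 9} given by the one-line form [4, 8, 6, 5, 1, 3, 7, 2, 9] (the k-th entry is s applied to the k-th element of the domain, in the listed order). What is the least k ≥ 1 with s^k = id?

Writing s as disjoint cycles, the cycle lengths are 3, 2, 2, 1, 1.
Since disjoint cycles commute, ord(s) = lcm(3, 2, 2) = 6.

6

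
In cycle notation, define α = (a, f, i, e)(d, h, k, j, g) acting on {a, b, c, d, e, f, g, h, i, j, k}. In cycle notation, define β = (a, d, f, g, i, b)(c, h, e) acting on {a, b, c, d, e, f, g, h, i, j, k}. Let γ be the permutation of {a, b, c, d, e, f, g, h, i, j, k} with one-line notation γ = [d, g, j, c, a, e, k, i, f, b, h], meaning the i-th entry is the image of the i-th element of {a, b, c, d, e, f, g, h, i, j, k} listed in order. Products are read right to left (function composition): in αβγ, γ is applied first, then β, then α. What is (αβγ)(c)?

(αβγ)(c) = α(β(γ(c))). γ(c) = j, then β(j) = j, then α(j) = g, so the result is g.

g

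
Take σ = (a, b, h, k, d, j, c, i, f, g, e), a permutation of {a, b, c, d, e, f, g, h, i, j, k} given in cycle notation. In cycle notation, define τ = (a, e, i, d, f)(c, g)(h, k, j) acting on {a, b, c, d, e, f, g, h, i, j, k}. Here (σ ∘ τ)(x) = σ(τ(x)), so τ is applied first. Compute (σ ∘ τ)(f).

b

τ(f) = a, then σ(a) = b; composing gives (σ ∘ τ)(f) = b.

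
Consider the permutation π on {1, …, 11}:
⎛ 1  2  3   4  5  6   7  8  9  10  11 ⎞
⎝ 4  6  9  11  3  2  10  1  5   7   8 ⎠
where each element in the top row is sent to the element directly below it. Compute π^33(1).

Tracing 1 → 4 → … returns to 1 after 4 steps, so 1 lies in a 4-cycle (1 4 11 8).
On a 4-cycle, π^4 is the identity, so π^33 = π^1 there (33 ≡ 1 mod 4).
Advancing 1 step from 1: 1 → 4.

4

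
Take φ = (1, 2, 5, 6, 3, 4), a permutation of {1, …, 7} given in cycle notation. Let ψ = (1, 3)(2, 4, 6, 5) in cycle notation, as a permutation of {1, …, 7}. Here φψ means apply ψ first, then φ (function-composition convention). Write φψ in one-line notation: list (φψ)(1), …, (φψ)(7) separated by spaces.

4 1 2 3 5 6 7

(φψ)(x) = φ(ψ(x)). Computing each image: φ(ψ(1)) = φ(3) = 4, φ(ψ(2)) = φ(4) = 1, φ(ψ(3)) = φ(1) = 2, φ(ψ(4)) = φ(6) = 3, φ(ψ(5)) = φ(2) = 5, φ(ψ(6)) = φ(5) = 6, φ(ψ(7)) = φ(7) = 7.
Hence φψ = [4 1 2 3 5 6 7].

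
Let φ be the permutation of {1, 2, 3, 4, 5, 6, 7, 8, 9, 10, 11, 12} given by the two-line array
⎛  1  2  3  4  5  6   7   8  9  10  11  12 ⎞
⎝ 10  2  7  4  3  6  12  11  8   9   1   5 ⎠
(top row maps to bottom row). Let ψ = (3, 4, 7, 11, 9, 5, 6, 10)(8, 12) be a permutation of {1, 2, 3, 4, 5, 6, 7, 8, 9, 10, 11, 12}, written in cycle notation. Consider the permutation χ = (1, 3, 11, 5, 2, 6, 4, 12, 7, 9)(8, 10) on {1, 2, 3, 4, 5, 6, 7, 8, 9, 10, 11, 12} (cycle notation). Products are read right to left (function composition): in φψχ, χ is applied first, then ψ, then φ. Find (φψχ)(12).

Chase 12: χ(12) = 7; ψ(7) = 11; φ(11) = 1. Hence (φψχ)(12) = 1.

1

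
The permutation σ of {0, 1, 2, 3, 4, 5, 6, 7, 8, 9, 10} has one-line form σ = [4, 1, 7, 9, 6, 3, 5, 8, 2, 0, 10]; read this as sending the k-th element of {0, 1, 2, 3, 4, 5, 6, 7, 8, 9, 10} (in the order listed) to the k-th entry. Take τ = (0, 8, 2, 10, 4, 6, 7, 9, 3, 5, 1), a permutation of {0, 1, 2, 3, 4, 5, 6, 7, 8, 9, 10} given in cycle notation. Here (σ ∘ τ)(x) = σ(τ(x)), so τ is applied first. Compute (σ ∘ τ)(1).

4

First apply τ: τ(1) = 0, then σ(0) = 4. Thus (σ ∘ τ)(1) = 4.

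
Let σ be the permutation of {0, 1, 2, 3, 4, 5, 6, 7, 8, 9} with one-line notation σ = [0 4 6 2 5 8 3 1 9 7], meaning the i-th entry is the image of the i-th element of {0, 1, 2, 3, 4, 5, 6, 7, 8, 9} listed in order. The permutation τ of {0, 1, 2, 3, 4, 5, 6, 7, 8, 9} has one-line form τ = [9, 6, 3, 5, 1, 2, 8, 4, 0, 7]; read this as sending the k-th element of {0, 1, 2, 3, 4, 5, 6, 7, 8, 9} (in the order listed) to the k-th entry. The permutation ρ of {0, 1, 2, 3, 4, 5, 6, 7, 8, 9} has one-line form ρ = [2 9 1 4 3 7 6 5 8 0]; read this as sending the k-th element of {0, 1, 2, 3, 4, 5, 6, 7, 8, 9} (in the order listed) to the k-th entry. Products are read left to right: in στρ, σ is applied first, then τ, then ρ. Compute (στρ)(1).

9

Chase 1: σ(1) = 4; τ(4) = 1; ρ(1) = 9. Hence (στρ)(1) = 9.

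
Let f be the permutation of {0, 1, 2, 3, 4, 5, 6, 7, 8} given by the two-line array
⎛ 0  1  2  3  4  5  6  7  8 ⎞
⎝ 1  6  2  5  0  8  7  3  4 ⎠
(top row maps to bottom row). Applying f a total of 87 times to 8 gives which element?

Tracing 8 → 4 → … returns to 8 after 8 steps, so 8 lies in an 8-cycle (0, 1, 6, 7, 3, 5, 8, 4).
On an 8-cycle, f^8 is the identity, so f^87 = f^7 there (87 ≡ 7 mod 8).
Stepping 7 places around the cycle: 8 → 4 → 0 → 1 → 6 → 7 → 3 → 5.

5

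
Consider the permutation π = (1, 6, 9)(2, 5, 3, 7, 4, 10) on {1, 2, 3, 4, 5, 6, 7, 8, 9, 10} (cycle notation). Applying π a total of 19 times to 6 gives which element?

6 lies in the 3-cycle (1, 6, 9).
Powers repeat with period 3 on this cycle, and 19 mod 3 = 1, so π^19(6) = π^1(6).
Advancing 1 step from 6: 6 → 9.

9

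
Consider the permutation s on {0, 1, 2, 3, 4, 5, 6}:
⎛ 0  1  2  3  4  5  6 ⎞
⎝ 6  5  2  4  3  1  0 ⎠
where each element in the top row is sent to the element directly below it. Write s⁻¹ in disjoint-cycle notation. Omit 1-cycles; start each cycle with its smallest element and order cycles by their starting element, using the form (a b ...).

First write s in disjoint cycles: (0 6)(1 5)(3 4).
The inverse reverses every cycle; in canonical form, s⁻¹ = (0 6)(1 5)(3 4).

(0 6)(1 5)(3 4)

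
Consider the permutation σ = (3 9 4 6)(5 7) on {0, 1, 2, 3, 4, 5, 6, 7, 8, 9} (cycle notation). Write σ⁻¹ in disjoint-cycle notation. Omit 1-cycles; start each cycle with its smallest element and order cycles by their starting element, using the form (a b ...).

(3 6 4 9)(5 7)

The inverse reverses each cycle.
Reversing each cycle of σ and rotating so the smallest element leads gives (3 6 4 9)(5 7).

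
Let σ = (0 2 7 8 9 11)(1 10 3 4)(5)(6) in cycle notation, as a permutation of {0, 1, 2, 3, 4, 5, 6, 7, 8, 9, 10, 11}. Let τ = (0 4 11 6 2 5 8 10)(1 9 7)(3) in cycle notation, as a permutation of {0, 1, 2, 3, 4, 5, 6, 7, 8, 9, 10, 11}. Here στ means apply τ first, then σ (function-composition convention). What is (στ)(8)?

3

τ(8) = 10, then σ(10) = 3; composing gives (στ)(8) = 3.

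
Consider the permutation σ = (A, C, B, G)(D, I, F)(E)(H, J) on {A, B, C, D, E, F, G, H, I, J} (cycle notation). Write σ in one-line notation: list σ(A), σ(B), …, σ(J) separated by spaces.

Image by image: A→C, B→G, C→B, D→I, E→E, F→D, G→A, H→J, I→F, J→H.
Listing these in domain order gives C G B I E D A J F H.

C G B I E D A J F H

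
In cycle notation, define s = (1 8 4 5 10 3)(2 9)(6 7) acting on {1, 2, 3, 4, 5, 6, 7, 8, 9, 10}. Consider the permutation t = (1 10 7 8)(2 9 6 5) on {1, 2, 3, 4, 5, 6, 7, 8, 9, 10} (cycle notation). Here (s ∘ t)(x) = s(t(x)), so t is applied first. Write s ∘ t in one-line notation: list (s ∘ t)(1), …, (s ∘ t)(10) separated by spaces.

3 2 1 5 9 10 4 8 7 6

(s ∘ t)(x) = s(t(x)). Computing each image: s(t(1)) = s(10) = 3, s(t(2)) = s(9) = 2, s(t(3)) = s(3) = 1, s(t(4)) = s(4) = 5, s(t(5)) = s(2) = 9, s(t(6)) = s(5) = 10, s(t(7)) = s(8) = 4, s(t(8)) = s(1) = 8, s(t(9)) = s(6) = 7, s(t(10)) = s(7) = 6.
Hence s ∘ t = [3 2 1 5 9 10 4 8 7 6].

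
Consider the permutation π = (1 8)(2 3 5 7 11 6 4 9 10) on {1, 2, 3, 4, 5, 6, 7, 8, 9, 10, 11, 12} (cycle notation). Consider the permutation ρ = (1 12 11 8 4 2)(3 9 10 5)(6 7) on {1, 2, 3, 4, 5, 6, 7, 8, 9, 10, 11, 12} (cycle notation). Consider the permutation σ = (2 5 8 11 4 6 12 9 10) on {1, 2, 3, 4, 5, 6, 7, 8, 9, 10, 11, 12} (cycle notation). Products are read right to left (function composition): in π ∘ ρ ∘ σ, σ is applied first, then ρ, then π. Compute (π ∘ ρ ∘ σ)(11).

Chase 11: σ(11) = 4; ρ(4) = 2; π(2) = 3. Hence (π ∘ ρ ∘ σ)(11) = 3.

3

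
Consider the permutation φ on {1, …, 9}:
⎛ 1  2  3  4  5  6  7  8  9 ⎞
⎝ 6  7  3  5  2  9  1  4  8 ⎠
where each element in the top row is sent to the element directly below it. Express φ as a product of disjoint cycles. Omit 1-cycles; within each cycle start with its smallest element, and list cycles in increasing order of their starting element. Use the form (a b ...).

(1 6 9 8 4 5 2 7)

Start at 1 and follow images: 1 → 6 → 9 → 8 → 4 → 5 → 2 → 7 → 1, giving the cycle (1 6 9 8 4 5 2 7).
Repeating from the next unused element and collecting all non-trivial cycles gives (1 6 9 8 4 5 2 7).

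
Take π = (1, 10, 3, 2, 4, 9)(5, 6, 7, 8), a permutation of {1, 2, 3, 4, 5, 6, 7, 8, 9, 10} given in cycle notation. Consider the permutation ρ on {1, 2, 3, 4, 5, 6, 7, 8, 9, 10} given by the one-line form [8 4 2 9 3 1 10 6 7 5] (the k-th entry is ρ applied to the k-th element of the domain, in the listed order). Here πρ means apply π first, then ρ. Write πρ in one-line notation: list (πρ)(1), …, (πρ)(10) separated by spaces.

5 9 4 7 1 10 6 3 8 2

For each element, apply π then ρ: 1 → 10 → 5; 2 → 4 → 9; 3 → 2 → 4; 4 → 9 → 7; 5 → 6 → 1; 6 → 7 → 10; 7 → 8 → 6; 8 → 5 → 3; 9 → 1 → 8; 10 → 3 → 2.
So πρ in one-line form is 5 9 4 7 1 10 6 3 8 2.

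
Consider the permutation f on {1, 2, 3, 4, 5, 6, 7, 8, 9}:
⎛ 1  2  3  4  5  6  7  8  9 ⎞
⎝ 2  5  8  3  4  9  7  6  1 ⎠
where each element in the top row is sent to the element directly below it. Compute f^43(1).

4

Tracing 1 → 2 → … returns to 1 after 8 steps, so 1 lies in an 8-cycle (1, 2, 5, 4, 3, 8, 6, 9).
Since the cycle has length 8, f^43 acts on it the same as f^3 (43 mod 8 = 3).
Advancing 3 steps from 1: 1 → 2 → 5 → 4.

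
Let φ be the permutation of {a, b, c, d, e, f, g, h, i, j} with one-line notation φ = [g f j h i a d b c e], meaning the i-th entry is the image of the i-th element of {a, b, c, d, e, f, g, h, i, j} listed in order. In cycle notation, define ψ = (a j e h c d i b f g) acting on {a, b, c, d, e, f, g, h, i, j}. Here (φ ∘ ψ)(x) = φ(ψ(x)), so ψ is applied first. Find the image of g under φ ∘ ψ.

g

First apply ψ: ψ(g) = a, then φ(a) = g. Thus (φ ∘ ψ)(g) = g.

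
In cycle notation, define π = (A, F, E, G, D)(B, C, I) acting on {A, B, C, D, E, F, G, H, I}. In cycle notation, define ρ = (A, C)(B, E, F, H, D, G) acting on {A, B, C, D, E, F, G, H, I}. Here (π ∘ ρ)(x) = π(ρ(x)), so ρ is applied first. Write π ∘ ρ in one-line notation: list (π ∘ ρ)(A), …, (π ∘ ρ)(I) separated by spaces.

For each element, apply ρ then π: A → C → I; B → E → G; C → A → F; D → G → D; E → F → E; F → H → H; G → B → C; H → D → A; I → I → B.
Collecting the images, π ∘ ρ = [I G F D E H C A B].

I G F D E H C A B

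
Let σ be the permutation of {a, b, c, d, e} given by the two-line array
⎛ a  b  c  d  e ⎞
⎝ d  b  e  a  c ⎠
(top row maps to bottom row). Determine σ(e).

The entry below e in the array is c, so σ(e) = c.

c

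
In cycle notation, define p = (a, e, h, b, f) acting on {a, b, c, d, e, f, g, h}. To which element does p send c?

c

c does not appear in any cycle of p, so it is a fixed point: p(c) = c.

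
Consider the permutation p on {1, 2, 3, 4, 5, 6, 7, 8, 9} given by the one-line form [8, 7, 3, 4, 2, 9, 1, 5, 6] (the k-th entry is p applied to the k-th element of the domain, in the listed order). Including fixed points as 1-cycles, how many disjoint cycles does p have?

The cycle decomposition is (1, 8, 5, 2, 7)(3)(4)(6, 9), which has 4 cycles (counting 1-cycles).

4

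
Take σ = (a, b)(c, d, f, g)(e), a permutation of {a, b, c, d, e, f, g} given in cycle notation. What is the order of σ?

4

The cycle type of σ is (4, 2, 1).
Since disjoint cycles commute, ord(σ) = lcm(4, 2) = 4.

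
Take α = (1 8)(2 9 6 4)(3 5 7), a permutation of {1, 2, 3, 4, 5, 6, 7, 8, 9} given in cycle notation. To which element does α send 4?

4 appears in (2 9 6 4); the next entry (wrapping around) is 2.

2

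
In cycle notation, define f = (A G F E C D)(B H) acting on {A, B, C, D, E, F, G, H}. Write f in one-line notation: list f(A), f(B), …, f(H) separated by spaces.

G H D A C E F B

Image by image: A↦G, B↦H, C↦D, D↦A, E↦C, F↦E, G↦F, H↦B.
Listing these in domain order gives G H D A C E F B.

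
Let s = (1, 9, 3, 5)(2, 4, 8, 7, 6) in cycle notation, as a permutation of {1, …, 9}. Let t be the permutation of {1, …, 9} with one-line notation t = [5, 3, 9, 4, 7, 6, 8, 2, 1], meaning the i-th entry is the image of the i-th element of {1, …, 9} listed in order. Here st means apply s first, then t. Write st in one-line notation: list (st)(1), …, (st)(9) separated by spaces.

1 4 7 2 5 3 6 8 9

Chase each element through s then t: 1 → 9 → 1; 2 → 4 → 4; 3 → 5 → 7; 4 → 8 → 2; 5 → 1 → 5; 6 → 2 → 3; 7 → 6 → 6; 8 → 7 → 8; 9 → 3 → 9.
Collecting the images, st = [1 4 7 2 5 3 6 8 9].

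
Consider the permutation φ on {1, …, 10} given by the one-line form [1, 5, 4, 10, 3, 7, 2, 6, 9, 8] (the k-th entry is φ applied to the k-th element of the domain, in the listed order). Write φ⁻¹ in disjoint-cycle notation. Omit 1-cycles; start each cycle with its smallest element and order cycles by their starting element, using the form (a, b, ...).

(2, 7, 6, 8, 10, 4, 3, 5)

First write φ in disjoint cycles: (2, 5, 3, 4, 10, 8, 6, 7).
Reversing each cycle (and rotating so the smallest element leads) gives φ⁻¹ = (2, 7, 6, 8, 10, 4, 3, 5).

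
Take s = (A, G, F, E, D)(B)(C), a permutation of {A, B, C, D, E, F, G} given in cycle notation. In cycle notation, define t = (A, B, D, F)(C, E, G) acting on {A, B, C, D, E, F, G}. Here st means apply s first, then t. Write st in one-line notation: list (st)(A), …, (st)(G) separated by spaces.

(st)(x) = t(s(x)). Computing each image: t(s(A)) = t(G) = C, t(s(B)) = t(B) = D, t(s(C)) = t(C) = E, t(s(D)) = t(A) = B, t(s(E)) = t(D) = F, t(s(F)) = t(E) = G, t(s(G)) = t(F) = A.
Hence st = [C D E B F G A].

C D E B F G A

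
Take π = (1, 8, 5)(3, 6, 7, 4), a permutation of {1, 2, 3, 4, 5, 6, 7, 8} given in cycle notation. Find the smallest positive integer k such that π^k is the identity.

The disjoint cycles have lengths 4, 3, 1.
Since disjoint cycles commute, ord(π) = lcm(4, 3) = 12.

12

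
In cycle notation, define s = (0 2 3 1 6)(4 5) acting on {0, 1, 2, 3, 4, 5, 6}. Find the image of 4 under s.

In the cycle (4 5), 4 is followed by 5, so s(4) = 5.

5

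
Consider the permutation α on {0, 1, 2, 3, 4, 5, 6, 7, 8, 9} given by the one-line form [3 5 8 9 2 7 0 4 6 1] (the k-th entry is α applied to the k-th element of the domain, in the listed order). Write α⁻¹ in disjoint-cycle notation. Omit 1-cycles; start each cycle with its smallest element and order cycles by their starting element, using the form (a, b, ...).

The cycle decomposition of α is (0, 3, 9, 1, 5, 7, 4, 2, 8, 6).
The inverse reverses every cycle; in canonical form, α⁻¹ = (0, 6, 8, 2, 4, 7, 5, 1, 9, 3).

(0, 6, 8, 2, 4, 7, 5, 1, 9, 3)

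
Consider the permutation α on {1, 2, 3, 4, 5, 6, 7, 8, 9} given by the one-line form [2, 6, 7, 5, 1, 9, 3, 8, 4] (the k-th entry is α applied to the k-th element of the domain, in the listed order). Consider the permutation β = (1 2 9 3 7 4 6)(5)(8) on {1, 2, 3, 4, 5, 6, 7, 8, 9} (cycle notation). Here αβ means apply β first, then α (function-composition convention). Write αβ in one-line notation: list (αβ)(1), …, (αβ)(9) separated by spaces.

6 4 3 9 1 2 5 8 7

Chase each element through β then α: 1 → 2 → 6; 2 → 9 → 4; 3 → 7 → 3; 4 → 6 → 9; 5 → 5 → 1; 6 → 1 → 2; 7 → 4 → 5; 8 → 8 → 8; 9 → 3 → 7.
So αβ in one-line form is 6 4 3 9 1 2 5 8 7.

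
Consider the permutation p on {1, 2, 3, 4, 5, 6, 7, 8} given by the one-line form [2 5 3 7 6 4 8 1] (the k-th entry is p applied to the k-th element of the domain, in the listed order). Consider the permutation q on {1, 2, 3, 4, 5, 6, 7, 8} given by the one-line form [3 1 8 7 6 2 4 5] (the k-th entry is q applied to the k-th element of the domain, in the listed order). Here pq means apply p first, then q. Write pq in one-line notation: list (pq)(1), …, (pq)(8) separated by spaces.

Chase each element through p then q: 1 → 2 → 1; 2 → 5 → 6; 3 → 3 → 8; 4 → 7 → 4; 5 → 6 → 2; 6 → 4 → 7; 7 → 8 → 5; 8 → 1 → 3.
Collecting the images, pq = [1 6 8 4 2 7 5 3].

1 6 8 4 2 7 5 3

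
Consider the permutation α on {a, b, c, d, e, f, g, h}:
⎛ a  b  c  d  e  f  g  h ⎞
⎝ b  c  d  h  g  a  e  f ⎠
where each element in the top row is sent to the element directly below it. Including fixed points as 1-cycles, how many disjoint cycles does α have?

2

The cycle decomposition is (a, b, c, d, h, f)(e, g), which has 2 cycles (counting 1-cycles).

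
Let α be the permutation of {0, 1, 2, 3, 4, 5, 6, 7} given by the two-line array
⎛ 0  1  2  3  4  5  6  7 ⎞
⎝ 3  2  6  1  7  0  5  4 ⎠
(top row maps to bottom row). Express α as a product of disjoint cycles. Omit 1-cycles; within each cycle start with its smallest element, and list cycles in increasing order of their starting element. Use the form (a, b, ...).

Start at 0 and follow images: 0 → 3 → 1 → 2 → 6 → 5 → 0, giving the cycle (0, 3, 1, 2, 6, 5).
Repeating from the next unused element and collecting all non-trivial cycles gives (0, 3, 1, 2, 6, 5)(4, 7).

(0, 3, 1, 2, 6, 5)(4, 7)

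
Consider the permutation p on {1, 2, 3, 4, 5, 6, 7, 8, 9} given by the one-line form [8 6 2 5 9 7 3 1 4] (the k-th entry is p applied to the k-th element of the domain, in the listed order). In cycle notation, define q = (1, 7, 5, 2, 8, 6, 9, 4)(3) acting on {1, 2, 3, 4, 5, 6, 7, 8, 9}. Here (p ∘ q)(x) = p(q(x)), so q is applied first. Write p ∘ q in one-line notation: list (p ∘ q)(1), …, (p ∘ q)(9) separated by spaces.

For each element, apply q then p: 1 → 7 → 3; 2 → 8 → 1; 3 → 3 → 2; 4 → 1 → 8; 5 → 2 → 6; 6 → 9 → 4; 7 → 5 → 9; 8 → 6 → 7; 9 → 4 → 5.
Collecting the images, p ∘ q = [3 1 2 8 6 4 9 7 5].

3 1 2 8 6 4 9 7 5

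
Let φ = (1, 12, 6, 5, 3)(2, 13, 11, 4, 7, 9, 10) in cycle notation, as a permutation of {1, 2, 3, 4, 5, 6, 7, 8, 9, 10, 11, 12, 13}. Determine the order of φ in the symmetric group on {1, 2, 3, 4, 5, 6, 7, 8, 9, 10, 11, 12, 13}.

The disjoint cycles have lengths 7, 5, 1.
The order of φ is the least common multiple of its cycle lengths: lcm(7, 5) = 35.

35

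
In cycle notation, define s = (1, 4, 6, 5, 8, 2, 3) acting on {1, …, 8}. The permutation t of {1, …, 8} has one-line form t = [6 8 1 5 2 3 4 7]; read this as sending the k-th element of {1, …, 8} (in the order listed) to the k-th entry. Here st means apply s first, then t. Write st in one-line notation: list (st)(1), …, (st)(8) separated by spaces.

For each element, apply s then t: 1 → 4 → 5; 2 → 3 → 1; 3 → 1 → 6; 4 → 6 → 3; 5 → 8 → 7; 6 → 5 → 2; 7 → 7 → 4; 8 → 2 → 8.
So st in one-line form is 5 1 6 3 7 2 4 8.

5 1 6 3 7 2 4 8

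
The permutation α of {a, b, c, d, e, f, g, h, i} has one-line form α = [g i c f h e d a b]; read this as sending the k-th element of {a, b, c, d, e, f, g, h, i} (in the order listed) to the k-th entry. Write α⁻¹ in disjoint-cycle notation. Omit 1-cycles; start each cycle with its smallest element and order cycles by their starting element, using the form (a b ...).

(a h e f d g)(b i)

The cycle decomposition of α is (a g d f e h)(b i).
The inverse reverses every cycle; in canonical form, α⁻¹ = (a h e f d g)(b i).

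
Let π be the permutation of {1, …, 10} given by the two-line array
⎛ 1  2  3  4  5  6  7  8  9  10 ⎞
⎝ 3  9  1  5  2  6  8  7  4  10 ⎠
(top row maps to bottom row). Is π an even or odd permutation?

In disjoint-cycle form the cycle lengths are 4, 2, 2, 1, 1.
A cycle is odd iff its length is even; π has 3 even-length cycles, so sgn(π) = (−1)^3 and π is odd.

odd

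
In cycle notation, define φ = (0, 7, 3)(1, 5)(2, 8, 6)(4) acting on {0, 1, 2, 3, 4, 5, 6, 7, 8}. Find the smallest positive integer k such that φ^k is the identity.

6

The disjoint cycles have lengths 3, 3, 2, 1.
The order of φ is the least common multiple of its cycle lengths: lcm(3, 3, 2) = 6.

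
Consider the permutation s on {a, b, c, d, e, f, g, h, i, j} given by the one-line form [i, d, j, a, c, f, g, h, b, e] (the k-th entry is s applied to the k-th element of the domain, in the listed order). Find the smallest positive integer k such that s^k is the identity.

12

The disjoint-cycle form of s has cycle lengths 4, 3, 1, 1, 1.
The order is lcm(4, 3) = 12.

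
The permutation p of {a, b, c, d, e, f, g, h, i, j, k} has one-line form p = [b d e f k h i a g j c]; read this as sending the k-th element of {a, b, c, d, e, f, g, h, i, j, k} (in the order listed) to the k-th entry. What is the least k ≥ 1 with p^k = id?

30

Decomposing into disjoint cycles gives cycle lengths 5, 3, 2, 1.
The order of p is the least common multiple of its cycle lengths: lcm(5, 3, 2) = 30.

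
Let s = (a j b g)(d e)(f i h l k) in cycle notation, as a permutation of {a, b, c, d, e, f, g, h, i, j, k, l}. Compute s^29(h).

h lies in the 5-cycle (f i h l k).
On a 5-cycle, s^5 is the identity, so s^29 = s^4 there (29 ≡ 4 mod 5).
Stepping 4 places around the cycle: h → l → k → f → i.

i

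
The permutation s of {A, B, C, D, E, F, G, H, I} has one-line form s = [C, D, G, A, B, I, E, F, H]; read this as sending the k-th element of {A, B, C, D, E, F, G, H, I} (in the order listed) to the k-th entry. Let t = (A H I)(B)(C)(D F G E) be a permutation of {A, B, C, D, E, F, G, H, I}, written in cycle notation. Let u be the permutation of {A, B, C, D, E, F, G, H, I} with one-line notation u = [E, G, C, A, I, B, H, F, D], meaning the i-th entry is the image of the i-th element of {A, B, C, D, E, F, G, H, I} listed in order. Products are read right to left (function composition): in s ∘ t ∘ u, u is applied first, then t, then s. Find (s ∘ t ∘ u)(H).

E

Apply the permutations in order: u(H) = F, then t(F) = G, then s(G) = E. So (s ∘ t ∘ u)(H) = E.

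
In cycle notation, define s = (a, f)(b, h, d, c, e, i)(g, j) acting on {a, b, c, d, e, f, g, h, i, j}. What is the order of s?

The cycle type of s is (6, 2, 2).
Since disjoint cycles commute, ord(s) = lcm(6, 2, 2) = 6.

6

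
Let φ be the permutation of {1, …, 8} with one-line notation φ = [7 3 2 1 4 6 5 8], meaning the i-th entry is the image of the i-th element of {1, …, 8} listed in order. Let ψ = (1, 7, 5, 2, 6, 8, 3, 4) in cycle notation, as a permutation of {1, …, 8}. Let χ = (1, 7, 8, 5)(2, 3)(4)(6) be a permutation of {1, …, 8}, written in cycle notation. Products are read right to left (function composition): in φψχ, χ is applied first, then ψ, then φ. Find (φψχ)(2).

(φψχ)(2) = φ(ψ(χ(2))). χ(2) = 3, then ψ(3) = 4, then φ(4) = 1, so the result is 1.

1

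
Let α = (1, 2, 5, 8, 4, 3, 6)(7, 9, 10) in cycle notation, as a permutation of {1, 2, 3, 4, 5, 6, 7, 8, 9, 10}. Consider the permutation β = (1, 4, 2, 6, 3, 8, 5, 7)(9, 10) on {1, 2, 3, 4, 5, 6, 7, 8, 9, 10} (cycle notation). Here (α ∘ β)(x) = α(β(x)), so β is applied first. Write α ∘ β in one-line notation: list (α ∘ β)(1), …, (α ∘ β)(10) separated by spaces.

(α ∘ β)(x) = α(β(x)). Computing each image: α(β(1)) = α(4) = 3, α(β(2)) = α(6) = 1, α(β(3)) = α(8) = 4, α(β(4)) = α(2) = 5, α(β(5)) = α(7) = 9, α(β(6)) = α(3) = 6, α(β(7)) = α(1) = 2, α(β(8)) = α(5) = 8, α(β(9)) = α(10) = 7, α(β(10)) = α(9) = 10.
Hence α ∘ β = [3 1 4 5 9 6 2 8 7 10].

3 1 4 5 9 6 2 8 7 10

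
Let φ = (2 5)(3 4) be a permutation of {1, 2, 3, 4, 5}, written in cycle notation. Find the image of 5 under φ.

Within (2 5), 5 ↦ 2.

2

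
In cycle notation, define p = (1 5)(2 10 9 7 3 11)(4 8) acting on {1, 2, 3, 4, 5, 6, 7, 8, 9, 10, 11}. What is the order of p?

The disjoint cycles have lengths 6, 2, 2, 1.
The order is lcm(6, 2, 2) = 6.

6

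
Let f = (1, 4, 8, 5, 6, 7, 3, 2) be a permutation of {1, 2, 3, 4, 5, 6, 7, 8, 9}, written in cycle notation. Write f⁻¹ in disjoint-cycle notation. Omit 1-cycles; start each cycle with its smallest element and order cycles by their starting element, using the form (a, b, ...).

If f sends a → b within a cycle, f⁻¹ sends b → a; equivalently, reverse each cycle.
After reversing and putting each cycle's least element first, f⁻¹ = (1, 2, 3, 7, 6, 5, 8, 4).

(1, 2, 3, 7, 6, 5, 8, 4)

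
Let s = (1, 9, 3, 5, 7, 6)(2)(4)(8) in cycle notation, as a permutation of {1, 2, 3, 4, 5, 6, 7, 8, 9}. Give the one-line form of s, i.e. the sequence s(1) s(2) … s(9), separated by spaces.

9 2 5 4 7 1 6 8 3

Each element maps to the next entry in its cycle (wrapping to the front): 1↦9, 2↦2, 3↦5, 4↦4, 5↦7, 6↦1, 7↦6, 8↦8, 9↦3.
So the one-line form is 9 2 5 4 7 1 6 8 3.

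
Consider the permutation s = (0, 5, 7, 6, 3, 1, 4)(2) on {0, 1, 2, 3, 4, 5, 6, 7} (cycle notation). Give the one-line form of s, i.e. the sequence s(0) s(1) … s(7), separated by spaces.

5 4 2 1 0 7 3 6

Reading each image from the cycles: 0→5, 1→4, 2→2, 3→1, 4→0, 5→7, 6→3, 7→6.
Listing these in domain order gives 5 4 2 1 0 7 3 6.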